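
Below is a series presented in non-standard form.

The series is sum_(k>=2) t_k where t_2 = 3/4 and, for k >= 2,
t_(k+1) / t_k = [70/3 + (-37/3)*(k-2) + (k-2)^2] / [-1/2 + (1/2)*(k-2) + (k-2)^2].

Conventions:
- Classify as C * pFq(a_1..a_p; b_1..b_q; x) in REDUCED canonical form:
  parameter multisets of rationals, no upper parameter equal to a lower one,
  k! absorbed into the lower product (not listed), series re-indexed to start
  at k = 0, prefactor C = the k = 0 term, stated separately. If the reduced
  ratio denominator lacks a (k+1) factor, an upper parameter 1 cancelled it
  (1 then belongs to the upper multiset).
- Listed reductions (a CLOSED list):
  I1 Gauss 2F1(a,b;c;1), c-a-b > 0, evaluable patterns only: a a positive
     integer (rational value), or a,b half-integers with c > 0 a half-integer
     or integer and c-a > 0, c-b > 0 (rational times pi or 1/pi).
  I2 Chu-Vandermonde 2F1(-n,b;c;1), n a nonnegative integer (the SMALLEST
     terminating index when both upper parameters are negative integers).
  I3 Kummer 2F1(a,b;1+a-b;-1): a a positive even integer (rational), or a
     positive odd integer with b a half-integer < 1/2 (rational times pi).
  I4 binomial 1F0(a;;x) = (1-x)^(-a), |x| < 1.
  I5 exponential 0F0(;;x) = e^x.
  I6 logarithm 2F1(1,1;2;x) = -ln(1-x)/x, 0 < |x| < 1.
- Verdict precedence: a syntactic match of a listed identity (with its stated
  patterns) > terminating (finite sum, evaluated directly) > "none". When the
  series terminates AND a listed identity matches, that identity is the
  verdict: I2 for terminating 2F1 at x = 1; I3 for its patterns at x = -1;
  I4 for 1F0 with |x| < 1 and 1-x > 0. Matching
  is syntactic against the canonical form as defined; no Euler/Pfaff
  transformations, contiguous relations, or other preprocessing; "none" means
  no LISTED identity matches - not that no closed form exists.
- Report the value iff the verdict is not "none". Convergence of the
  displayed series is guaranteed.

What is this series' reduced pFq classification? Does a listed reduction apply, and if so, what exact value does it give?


Reduced: x = 1, 2F1, upper = {-10, -7/3}, lower = {-1/2}, C = 3/4. Verdict at x = 1: the Chu-Vandermonde identity I2 matches (terminating 2F1 at x = 1 with n = 10, b = -7/3, c = -1/2). Value: -4019161243/6377292.

Structural cue: with t_0 = 3/4, roots of the ratio polynomials (prefactor 3/4) are the negated parameters.
Term ratio: r(k) = 1 * (k-10) (k-7/3) / [(k-1/2) (k+1)] ; factor over Q: parameters, x = 1, and C = 3/4.


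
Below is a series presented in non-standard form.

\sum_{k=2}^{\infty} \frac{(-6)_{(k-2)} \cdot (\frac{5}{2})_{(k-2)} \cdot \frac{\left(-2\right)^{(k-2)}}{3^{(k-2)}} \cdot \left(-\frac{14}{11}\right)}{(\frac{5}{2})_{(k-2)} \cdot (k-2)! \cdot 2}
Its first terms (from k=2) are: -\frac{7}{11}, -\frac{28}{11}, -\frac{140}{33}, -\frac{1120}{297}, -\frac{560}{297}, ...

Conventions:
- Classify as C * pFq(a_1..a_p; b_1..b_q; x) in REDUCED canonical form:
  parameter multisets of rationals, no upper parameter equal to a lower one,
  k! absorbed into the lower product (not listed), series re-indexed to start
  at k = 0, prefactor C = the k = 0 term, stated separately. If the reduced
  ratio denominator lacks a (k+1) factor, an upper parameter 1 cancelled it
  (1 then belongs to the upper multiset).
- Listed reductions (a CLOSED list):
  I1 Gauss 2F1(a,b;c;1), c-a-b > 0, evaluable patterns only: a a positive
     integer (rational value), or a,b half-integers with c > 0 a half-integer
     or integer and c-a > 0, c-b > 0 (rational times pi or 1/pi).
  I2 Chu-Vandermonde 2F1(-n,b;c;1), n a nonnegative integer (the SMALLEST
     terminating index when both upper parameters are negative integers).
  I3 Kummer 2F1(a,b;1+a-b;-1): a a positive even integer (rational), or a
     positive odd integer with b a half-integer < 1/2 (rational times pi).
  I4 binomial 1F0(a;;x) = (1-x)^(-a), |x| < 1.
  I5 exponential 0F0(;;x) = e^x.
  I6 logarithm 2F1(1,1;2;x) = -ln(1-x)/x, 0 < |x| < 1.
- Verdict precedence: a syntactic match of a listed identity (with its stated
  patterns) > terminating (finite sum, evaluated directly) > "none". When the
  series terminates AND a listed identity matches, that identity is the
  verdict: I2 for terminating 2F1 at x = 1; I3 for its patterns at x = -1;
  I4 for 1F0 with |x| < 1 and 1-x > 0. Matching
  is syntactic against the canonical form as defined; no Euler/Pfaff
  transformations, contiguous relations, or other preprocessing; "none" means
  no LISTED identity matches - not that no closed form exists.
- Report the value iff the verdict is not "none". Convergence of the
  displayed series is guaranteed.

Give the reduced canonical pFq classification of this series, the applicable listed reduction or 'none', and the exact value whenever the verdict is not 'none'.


Reduced: x = -\frac{2}{3}, 1F0, upper = {-6}, lower = {-}, C = -\frac{7}{11}. Verdict at x = -\frac{2}{3}: the binomial series (I4) matches (the 1F0 binomial series: exponent 6, x = -\frac{2}{3}). Its exact value is -\frac{109375}{8019}.

Key observation: x = -\frac{2}{3} and the parameter 5/2 appears in both the upper and lower lists and cancels.
Consecutive-term ratio: r(k) = -\frac{2}{3} * (k-6) / [(k+1)] - rational; roots negated = parameters, x = -\frac{2}{3}, C = -\frac{7}{11}.


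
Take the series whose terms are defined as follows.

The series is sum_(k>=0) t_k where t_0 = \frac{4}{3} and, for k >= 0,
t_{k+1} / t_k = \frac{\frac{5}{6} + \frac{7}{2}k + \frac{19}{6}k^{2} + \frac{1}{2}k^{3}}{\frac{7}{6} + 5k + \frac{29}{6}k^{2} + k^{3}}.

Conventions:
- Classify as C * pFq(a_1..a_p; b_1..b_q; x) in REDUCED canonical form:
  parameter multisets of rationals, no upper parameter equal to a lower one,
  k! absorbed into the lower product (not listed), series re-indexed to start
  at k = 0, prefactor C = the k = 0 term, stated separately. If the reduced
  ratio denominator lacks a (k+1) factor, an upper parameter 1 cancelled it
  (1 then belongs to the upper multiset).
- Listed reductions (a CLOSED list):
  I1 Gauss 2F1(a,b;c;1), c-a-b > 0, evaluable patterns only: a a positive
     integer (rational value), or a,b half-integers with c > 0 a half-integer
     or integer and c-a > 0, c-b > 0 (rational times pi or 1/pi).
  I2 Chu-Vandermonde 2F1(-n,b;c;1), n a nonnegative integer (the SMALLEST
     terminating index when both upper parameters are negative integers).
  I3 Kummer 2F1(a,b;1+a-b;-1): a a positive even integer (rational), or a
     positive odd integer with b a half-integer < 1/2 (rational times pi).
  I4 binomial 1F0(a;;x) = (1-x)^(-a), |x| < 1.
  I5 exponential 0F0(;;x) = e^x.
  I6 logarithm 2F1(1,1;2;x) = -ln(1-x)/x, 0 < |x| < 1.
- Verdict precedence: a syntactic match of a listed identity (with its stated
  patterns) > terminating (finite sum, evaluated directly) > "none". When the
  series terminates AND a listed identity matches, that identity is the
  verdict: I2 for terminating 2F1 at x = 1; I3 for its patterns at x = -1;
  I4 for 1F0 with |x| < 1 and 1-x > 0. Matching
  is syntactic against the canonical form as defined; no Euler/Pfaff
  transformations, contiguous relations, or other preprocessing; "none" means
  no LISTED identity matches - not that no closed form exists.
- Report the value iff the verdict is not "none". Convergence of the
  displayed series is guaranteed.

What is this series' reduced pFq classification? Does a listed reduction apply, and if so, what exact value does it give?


The tell: from the first term \frac{4}{3}: the parameter 1/3 appears in both the upper and lower lists and cancels.
Step ratio: r(k) = \frac{1}{2} * (k+1) (k+5) / [(k+\frac{7}{2}) (k+1)] - poly over poly, x = \frac{1}{2} from leading terms; C = \frac{4}{3} at k = 0.

Prefactor \frac{4}{3}, argument \frac{1}{2}: 2F1 with upper {1, 5} over lower {\frac{7}{2}}. Verdict: none. A 2F1 with upper {1, 5} fits none of I1-I6 at x = \frac{1}{2}; the sum runs forever.


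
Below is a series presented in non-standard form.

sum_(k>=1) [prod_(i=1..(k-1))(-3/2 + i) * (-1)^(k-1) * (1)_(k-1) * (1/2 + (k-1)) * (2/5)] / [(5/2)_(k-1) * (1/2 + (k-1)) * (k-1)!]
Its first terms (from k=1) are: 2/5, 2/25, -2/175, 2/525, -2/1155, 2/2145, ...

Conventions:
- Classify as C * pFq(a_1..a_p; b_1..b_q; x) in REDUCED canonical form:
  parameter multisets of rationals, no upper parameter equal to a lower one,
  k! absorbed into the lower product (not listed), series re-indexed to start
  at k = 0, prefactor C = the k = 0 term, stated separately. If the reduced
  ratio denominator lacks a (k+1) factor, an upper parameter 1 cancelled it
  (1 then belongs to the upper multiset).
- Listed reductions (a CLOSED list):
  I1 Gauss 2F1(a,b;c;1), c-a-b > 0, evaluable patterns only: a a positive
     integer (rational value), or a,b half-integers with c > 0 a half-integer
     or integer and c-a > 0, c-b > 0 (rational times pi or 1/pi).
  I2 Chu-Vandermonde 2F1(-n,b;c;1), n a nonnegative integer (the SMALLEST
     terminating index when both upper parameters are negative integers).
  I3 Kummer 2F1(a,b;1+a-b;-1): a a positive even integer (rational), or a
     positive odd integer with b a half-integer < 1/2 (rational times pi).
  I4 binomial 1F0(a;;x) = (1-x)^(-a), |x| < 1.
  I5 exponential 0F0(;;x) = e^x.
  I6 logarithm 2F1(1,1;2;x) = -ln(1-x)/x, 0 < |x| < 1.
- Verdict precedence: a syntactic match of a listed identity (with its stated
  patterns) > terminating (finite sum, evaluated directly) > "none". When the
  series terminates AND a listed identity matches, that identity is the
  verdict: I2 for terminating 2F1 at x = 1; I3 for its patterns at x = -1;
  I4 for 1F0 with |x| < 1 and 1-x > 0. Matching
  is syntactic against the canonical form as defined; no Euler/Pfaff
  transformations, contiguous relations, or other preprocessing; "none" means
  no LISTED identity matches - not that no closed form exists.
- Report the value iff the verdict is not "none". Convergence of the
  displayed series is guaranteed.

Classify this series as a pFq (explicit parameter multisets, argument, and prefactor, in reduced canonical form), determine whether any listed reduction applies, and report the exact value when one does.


This is 2/5 * 2F1(-1/2, 1; 5/2; -1) in reduced canonical form. Verdict: Kummer (I3) applies (x = -1; c = 5/2 equals 1+a-b for upper {-1/2, 1}: listed pattern). Its exact value is (3/20) * pi.

First insight: with t_0 = 2/5, the factor k + 1/2 cancels (top and bottom), leaving C = 2/5.
Consecutive-term ratio: r(k) = (-1) * (k-1/2) (k+1) / [(k+5/2) (k+1)] - poly over poly, x = (-1) from leading terms; C = 2/5 at k = 0.


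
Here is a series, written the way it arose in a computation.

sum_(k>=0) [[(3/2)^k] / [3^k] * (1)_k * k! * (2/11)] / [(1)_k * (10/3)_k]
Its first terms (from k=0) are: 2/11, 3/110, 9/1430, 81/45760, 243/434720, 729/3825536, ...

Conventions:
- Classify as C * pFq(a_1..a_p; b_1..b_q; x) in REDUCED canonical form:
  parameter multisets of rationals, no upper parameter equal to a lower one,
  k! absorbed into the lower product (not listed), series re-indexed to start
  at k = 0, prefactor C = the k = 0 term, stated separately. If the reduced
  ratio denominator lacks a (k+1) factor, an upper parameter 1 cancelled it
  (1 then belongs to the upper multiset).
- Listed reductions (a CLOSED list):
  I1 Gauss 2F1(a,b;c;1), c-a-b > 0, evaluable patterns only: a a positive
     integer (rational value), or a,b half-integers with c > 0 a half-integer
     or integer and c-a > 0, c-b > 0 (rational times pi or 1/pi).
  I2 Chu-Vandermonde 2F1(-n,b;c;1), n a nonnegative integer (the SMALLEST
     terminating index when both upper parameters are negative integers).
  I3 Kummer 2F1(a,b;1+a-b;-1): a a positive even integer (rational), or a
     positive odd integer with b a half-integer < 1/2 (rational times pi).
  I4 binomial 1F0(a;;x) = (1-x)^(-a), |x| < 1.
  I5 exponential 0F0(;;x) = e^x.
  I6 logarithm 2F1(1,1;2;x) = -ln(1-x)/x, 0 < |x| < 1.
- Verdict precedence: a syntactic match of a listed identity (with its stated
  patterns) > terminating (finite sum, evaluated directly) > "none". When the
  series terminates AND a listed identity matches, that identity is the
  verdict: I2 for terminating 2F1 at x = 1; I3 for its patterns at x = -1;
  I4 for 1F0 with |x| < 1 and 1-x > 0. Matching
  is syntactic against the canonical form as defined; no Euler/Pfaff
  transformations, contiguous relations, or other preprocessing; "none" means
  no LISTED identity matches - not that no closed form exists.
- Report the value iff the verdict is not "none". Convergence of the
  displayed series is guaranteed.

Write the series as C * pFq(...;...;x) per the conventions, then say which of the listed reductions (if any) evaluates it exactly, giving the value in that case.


Classification (C = 2/11): 2F1 with upper {1, 1}, lower {10/3}, argument x = 1/2. Verdict: no listed reduction: x = 1/2 and upper {1, 1} fail every I1-I6 pattern.

Key step: with t_0 = 2/11, the factorial ratio (C = 2/11) (k+a-1)!/(a-1)! is a rising factorial (a)_k.
Adjacent-term ratio: r(k) = (1/2) * (k+1) (k+1) / [(k+10/3) (k+1)] - rational in k, leading ratio (1/2); with t_0 = 2/11, classification follows.


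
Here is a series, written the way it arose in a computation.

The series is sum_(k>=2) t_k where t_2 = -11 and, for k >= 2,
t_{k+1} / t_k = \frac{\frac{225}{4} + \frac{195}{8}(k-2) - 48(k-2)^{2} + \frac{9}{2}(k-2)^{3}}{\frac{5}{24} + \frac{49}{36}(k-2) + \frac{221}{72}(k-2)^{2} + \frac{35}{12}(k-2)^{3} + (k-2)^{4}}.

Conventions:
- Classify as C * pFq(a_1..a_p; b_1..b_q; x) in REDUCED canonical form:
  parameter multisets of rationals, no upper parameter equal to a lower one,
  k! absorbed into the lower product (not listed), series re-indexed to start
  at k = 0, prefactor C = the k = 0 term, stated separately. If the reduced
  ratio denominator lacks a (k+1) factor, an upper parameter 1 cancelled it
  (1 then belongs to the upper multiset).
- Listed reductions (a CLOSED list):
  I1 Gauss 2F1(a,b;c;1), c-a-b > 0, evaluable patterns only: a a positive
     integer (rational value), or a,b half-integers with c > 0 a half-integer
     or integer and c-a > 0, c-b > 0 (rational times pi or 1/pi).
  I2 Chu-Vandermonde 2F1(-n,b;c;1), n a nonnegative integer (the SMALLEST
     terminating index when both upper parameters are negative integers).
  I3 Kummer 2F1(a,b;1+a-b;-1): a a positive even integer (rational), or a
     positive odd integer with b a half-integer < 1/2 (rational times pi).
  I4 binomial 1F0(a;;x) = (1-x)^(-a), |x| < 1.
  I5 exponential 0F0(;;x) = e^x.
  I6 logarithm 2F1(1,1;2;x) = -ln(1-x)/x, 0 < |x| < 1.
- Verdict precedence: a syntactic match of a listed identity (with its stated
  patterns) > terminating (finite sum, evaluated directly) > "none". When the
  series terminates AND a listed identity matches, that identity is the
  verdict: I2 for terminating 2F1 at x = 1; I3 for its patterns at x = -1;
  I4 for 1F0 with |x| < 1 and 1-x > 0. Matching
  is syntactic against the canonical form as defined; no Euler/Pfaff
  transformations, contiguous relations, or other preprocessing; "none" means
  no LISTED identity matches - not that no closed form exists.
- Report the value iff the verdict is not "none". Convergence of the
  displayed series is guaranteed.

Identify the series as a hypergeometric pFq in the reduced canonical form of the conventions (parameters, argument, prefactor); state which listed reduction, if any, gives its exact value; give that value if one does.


With C = -11: the canonical form is 2F2(-10, -\frac{3}{2}; \frac{1}{3}, \frac{3}{4}; \frac{9}{2}). Verdict: terminating. With -10 upstairs the series is a 11-term polynomial sum; evaluated term by term. Exact value: -\frac{78846099222737309}{7731977344000}.

The tell: with t_0 = -11, factor the ratio over Q (C = -11): negated roots = parameters.
Consecutive-term ratio: r(k) = \frac{9}{2} * (k-10) (k-\frac{3}{2}) / [(k+\frac{1}{3}) (k+\frac{3}{4}) (k+1)] - poly over poly, x = \frac{9}{2} from leading terms; C = -11 at k = 0.


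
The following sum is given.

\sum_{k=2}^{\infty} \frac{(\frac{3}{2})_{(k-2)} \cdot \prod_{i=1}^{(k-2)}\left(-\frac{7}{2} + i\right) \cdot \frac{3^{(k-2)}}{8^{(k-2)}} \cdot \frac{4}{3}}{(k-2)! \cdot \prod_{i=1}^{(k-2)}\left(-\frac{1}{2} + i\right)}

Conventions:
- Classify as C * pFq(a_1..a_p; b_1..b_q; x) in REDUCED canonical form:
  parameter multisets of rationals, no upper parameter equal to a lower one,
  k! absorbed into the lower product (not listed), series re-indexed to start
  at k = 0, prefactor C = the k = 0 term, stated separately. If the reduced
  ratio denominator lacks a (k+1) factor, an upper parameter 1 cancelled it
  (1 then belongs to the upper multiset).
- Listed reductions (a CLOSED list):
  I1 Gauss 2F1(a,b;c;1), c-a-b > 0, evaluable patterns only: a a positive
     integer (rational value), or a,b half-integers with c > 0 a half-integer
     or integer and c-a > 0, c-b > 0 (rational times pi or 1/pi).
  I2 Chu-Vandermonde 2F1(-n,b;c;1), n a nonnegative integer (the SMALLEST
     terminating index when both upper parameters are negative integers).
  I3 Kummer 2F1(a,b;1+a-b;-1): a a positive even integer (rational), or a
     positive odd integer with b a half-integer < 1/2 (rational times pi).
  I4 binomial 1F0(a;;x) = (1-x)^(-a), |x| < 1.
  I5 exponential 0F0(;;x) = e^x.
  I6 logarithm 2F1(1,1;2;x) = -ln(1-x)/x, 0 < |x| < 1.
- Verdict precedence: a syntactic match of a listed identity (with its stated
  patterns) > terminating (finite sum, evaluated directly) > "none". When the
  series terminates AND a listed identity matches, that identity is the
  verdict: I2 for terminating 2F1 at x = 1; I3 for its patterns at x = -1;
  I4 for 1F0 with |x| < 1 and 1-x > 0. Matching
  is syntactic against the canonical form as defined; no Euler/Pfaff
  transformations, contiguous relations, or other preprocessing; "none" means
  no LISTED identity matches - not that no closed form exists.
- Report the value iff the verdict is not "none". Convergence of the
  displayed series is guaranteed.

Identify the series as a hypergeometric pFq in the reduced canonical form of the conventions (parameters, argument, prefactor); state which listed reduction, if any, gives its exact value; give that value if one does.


Prefactor \frac{4}{3}, argument \frac{3}{8}: 2F1 with upper {-\frac{5}{2}, \frac{3}{2}} over lower {\frac{1}{2}}. Verdict: no listed reduction: x = \frac{3}{8} and upper {-\frac{5}{2}, \frac{3}{2}} fail every I1-I6 pattern.

The tell: t_0 being \frac{4}{3}, the running product (C = 4/3) telescopes to a rising factorial.
Step ratio: r(k) = \frac{3}{8} * (k-\frac{5}{2}) (k+\frac{3}{2}) / [(k+\frac{1}{2}) (k+1)] - rational in k, leading ratio \frac{3}{8}; with t_0 = \frac{4}{3}, classification follows.


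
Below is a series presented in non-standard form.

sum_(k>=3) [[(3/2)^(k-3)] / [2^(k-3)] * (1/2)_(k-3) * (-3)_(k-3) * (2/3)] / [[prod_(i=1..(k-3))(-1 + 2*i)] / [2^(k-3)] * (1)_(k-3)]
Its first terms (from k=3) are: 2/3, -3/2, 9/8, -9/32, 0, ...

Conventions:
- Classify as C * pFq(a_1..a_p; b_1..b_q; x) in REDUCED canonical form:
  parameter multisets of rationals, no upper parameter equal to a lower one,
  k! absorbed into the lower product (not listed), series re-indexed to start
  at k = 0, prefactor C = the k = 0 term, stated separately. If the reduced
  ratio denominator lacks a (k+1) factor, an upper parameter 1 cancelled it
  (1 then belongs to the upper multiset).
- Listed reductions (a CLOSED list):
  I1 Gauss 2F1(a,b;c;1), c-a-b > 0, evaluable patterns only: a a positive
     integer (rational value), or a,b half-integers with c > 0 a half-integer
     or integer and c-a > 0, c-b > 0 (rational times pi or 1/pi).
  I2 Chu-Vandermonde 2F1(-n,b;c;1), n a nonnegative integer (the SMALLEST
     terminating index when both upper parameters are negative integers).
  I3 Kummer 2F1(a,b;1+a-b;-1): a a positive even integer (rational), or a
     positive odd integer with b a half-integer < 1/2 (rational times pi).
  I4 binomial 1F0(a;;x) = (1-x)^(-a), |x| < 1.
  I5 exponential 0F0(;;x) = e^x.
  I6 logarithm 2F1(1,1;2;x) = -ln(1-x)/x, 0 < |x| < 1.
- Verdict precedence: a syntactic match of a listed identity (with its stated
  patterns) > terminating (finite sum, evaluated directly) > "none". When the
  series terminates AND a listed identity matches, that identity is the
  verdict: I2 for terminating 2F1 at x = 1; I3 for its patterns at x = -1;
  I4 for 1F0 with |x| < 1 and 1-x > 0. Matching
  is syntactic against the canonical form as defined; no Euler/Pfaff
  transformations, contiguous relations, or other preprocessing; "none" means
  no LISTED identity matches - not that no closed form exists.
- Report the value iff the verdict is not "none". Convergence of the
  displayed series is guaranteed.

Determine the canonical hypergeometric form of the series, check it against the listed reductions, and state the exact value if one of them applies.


At argument 3/4: a 1F0 with upper {-3}, lower {-}, scaled by C = 2/3. Verdict: this is binomial (I4) (the 1F0 binomial series: exponent 3, x = 3/4). Sum: 1/96.

Key observation: t_0 being 2/3, the lower odd product (C = 2/3) is 2^k (1/2)_k.
Adjacent-term ratio: r(k) = (3/4) * (k-3) / [(k+1)] - rational in k, leading ratio (3/4); with t_0 = 2/3, classification follows.


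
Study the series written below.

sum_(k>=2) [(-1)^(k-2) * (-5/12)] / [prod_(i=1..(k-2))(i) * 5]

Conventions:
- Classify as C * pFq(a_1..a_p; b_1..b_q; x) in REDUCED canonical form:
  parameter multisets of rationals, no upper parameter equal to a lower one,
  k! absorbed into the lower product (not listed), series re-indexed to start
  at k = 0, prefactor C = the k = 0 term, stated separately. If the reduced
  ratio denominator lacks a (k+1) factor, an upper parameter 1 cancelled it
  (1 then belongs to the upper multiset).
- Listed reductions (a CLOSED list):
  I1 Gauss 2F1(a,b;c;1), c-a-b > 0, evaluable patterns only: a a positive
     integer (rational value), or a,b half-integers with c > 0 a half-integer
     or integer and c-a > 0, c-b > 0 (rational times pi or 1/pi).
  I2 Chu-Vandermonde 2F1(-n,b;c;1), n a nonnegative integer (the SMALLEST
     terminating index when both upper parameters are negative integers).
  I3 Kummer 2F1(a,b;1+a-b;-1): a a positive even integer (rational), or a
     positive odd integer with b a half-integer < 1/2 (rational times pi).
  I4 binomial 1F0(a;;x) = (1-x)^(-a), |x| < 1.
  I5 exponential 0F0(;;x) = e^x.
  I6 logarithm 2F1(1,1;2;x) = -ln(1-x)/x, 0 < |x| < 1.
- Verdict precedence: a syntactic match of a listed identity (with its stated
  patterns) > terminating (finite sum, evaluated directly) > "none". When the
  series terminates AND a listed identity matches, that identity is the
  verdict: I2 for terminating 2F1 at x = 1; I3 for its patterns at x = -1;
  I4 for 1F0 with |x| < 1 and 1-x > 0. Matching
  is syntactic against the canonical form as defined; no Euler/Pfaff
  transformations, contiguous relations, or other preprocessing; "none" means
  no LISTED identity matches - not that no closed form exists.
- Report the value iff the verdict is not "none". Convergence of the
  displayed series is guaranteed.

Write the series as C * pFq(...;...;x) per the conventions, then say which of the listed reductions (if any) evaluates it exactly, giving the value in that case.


At argument -1: a 0F0 with upper {-}, lower {-}, scaled by C = -1/12. Verdict: the exponential series (I5) matches (the 0F0 exponential series at x = -1). Exact value: (-1/12) * e^(-1).

Structural cue: t_0 being -1/12, the constant factors (prefactor -1/12) combine into one prefactor.
Ratio: r(k) = (-1) * 1 / [(k+1)] - rational; roots negated = parameters, x = (-1), C = -1/12.


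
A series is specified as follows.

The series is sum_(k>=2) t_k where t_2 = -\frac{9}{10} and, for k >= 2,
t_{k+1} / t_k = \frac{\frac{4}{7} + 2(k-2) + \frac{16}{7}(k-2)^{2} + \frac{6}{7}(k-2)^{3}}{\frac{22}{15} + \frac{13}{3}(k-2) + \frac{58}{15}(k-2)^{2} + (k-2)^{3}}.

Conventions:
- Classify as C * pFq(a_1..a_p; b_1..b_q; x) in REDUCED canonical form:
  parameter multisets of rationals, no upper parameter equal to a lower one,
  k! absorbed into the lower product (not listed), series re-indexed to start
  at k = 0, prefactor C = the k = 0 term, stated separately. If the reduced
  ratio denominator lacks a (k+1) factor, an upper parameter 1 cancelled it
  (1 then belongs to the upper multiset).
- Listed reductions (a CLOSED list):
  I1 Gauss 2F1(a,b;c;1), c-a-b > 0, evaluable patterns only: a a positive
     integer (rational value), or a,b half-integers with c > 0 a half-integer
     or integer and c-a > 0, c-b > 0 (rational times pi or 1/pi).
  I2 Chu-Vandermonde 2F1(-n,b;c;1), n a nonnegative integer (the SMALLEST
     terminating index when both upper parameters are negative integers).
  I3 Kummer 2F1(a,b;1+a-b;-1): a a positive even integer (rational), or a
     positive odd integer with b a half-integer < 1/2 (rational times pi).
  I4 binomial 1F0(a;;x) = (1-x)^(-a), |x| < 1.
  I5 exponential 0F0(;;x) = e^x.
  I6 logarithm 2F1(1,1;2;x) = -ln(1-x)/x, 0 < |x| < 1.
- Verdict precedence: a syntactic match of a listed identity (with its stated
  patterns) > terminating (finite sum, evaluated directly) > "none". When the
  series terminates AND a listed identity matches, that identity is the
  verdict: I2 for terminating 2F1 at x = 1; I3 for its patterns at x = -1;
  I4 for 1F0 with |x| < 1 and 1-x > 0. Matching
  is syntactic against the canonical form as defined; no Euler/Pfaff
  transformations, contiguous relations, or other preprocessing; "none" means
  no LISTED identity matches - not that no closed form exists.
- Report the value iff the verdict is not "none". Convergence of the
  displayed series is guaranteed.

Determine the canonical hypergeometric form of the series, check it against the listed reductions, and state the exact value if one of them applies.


Reduced: x = \frac{6}{7}, 2F1, upper = {1, 1}, lower = {\frac{11}{5}}, C = -\frac{9}{10}. Verdict: none - this 2F1 at x = \frac{6}{7} matches no listed pattern, and upper {1, 1} holds no stopper.

Key step: from the first term -\frac{9}{10}: roots of the ratio polynomials (C = -9/10, x = 6/7) are the negated parameters.
Term ratio: r(k) = \frac{6}{7} * (k+1) (k+1) / [(k+\frac{11}{5}) (k+1)] - rational in k, leading ratio \frac{6}{7}; with t_0 = -\frac{9}{10}, classification follows.


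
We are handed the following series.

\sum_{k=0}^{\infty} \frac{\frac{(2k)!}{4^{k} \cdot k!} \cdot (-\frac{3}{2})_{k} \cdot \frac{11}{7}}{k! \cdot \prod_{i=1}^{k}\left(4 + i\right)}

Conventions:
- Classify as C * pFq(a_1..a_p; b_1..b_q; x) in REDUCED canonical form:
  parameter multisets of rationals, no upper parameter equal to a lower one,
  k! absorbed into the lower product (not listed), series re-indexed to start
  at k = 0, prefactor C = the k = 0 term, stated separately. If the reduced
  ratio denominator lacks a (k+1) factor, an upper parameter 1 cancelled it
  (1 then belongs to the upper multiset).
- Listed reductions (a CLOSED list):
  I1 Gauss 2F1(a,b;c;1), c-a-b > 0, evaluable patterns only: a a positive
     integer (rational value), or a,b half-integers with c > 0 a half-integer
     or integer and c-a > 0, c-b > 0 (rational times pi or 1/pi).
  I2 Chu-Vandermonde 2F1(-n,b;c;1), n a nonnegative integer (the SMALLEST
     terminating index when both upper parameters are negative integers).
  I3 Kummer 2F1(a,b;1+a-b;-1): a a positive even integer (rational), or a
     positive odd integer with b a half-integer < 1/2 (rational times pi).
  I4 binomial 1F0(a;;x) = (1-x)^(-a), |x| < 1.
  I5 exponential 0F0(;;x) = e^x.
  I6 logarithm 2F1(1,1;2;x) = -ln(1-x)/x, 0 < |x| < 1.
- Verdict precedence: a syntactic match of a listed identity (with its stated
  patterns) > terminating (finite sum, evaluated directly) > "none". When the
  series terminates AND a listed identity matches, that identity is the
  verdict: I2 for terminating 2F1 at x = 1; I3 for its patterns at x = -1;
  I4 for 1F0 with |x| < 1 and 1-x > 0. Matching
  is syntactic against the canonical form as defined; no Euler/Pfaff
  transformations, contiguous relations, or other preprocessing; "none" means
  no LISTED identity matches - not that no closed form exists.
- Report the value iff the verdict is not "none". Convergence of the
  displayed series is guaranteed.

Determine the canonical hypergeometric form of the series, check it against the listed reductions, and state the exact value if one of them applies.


Classification (C = \frac{11}{7}): 2F1 with upper {-\frac{3}{2}, \frac{1}{2}}, lower {5}, argument x = 1. Verdict: Gauss's theorem I1 (half-integer case) applies (x = 1; upper {-\frac{3}{2}, \frac{1}{2}} half-integers, c = 5 in the evaluable pattern). Exact value: \frac{65536}{15435} / \pi.

The tell: with t_0 = \frac{11}{7}, the (2k)!/(4^k k!) block (prefactor 11/7) is the Pochhammer (1/2)_k.
Ratio: r(k) = 1 * (k-\frac{3}{2}) (k+\frac{1}{2}) / [(k+5) (k+1)] - rational in k. x = 1; t_0 = \frac{11}{7}; negate the roots.


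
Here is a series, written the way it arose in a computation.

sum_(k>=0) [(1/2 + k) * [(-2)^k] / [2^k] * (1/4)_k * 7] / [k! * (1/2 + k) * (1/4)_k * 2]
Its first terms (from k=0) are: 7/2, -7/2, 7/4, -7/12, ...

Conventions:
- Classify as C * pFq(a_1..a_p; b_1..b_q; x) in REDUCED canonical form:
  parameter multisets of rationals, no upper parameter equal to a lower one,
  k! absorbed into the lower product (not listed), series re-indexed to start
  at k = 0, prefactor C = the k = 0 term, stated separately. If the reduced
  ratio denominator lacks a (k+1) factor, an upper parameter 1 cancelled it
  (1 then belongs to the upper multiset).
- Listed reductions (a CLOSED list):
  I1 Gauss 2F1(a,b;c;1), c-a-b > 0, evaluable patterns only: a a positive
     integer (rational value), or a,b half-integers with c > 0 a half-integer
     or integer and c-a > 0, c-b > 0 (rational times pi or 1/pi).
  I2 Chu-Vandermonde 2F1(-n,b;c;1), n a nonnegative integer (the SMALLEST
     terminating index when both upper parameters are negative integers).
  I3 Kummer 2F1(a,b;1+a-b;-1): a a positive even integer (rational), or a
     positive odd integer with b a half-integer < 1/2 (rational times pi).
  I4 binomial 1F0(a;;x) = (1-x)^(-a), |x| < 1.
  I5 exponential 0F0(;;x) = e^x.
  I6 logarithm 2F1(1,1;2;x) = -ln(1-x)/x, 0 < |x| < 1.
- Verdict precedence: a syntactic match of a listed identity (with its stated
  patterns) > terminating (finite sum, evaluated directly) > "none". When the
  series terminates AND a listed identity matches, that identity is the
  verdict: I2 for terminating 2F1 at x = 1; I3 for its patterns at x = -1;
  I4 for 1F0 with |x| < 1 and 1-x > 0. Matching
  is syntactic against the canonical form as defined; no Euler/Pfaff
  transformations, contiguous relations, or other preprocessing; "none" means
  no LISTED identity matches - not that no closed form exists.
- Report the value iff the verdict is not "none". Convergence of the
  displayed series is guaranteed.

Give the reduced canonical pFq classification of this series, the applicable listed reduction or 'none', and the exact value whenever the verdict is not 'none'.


The series (x = -1) is 0F0: upper {-}, lower {-}, prefactor 7/2. Verdict: the exponential series (I5) matches (the 0F0 exponential series at x = -1). Its exact value is (7/2) * e^(-1).

Structural cue: x = (-1) and the two k-th powers (C = 7/2, x = -1) combine into one argument.
Ratio: r(k) = (-1) * 1 / [(k+1)] ; factor over Q: parameters, x = (-1), and C = 7/2.


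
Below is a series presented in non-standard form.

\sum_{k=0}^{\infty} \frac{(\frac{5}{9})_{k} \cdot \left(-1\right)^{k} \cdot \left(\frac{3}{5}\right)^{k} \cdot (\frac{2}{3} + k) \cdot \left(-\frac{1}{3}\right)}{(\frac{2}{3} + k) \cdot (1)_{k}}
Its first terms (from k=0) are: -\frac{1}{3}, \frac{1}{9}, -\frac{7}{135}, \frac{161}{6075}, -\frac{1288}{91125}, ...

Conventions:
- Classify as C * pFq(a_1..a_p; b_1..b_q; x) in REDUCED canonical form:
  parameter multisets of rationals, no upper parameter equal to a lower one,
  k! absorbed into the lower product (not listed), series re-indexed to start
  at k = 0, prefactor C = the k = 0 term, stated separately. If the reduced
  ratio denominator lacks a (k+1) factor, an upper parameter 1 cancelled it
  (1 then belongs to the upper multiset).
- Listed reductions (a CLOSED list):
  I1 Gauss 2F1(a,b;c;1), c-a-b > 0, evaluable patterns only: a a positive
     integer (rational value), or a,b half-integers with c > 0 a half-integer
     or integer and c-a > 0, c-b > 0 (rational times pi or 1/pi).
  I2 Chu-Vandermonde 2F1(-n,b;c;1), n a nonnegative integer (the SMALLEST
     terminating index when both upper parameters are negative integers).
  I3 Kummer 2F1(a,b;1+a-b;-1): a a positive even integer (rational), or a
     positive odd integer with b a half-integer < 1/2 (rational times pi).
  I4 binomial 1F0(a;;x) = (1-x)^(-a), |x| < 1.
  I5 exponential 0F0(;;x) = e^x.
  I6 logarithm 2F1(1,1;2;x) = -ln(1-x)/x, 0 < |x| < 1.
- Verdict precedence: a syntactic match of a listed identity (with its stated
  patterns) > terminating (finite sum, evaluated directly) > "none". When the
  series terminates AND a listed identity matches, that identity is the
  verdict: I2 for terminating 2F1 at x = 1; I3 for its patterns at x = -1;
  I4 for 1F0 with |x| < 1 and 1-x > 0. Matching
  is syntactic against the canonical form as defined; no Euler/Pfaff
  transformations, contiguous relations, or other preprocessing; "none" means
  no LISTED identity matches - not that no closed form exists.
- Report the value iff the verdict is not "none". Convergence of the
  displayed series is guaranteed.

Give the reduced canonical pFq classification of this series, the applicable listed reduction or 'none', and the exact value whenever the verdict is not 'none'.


The series (x = -\frac{3}{5}) is 1F0: upper {\frac{5}{9}}, lower {-}, prefactor -\frac{1}{3}. Verdict: the binomial series (I4) fires (the 1F0 binomial series: exponent -5/9, x = -\frac{3}{5}). Exact value: \left(-\frac{1}{3}\right) \cdot \left(\frac{8}{5}\right)^{-\frac{5}{9}}.

Key observation: x = -\frac{3}{5} and k + 2/3 divides numerator and denominator alike; prefactor -1/3 after cancelling.
Adjacent-term ratio: r(k) = -\frac{3}{5} * (k+\frac{5}{9}) / [(k+1)] - rational in k, leading ratio -\frac{3}{5}; with t_0 = -\frac{1}{3}, classification follows.


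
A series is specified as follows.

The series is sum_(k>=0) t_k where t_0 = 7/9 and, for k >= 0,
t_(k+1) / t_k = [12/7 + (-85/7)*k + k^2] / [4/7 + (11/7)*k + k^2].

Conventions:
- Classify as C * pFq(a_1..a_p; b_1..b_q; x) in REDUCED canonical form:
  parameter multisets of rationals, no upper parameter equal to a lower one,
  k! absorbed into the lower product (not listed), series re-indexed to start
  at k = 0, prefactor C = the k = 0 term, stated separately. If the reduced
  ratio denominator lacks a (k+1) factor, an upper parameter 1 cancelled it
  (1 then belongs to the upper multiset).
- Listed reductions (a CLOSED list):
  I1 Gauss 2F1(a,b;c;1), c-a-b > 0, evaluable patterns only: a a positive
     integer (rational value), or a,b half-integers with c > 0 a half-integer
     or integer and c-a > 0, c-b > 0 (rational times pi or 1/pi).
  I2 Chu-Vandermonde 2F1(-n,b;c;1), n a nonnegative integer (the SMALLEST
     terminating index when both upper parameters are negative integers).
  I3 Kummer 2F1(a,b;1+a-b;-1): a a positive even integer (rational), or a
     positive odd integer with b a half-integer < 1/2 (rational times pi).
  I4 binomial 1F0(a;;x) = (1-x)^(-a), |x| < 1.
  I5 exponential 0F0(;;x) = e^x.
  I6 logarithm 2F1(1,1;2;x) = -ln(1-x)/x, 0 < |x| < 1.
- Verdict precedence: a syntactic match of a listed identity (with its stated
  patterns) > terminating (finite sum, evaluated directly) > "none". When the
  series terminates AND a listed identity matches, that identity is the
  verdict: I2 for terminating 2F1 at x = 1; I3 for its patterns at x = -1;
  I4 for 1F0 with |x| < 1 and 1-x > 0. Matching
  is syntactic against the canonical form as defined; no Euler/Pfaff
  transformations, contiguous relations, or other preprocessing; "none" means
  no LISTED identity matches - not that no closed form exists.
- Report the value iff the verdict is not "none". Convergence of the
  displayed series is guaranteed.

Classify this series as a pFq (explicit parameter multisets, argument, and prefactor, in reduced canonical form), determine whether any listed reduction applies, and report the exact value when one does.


Canonical form: C = 7/9 times 2F1 with upper {-12, -1/7}, lower {4/7}, x = 1. Verdict (x = 1): the Chu-Vandermonde identity I2 applies (terminating 2F1 at x = 1 with n = 12, b = -1/7, c = 4/7). Hence: 1328868835/979095924.

Structural cue: x = 1 and roots of the ratio polynomials (C = 7/9) are the negated parameters.
Adjacent-term ratio: r(k) = 1 * (k-12) (k-1/7) / [(k+4/7) (k+1)] - poly over poly, x = 1 from leading terms; C = 7/9 at k = 0.


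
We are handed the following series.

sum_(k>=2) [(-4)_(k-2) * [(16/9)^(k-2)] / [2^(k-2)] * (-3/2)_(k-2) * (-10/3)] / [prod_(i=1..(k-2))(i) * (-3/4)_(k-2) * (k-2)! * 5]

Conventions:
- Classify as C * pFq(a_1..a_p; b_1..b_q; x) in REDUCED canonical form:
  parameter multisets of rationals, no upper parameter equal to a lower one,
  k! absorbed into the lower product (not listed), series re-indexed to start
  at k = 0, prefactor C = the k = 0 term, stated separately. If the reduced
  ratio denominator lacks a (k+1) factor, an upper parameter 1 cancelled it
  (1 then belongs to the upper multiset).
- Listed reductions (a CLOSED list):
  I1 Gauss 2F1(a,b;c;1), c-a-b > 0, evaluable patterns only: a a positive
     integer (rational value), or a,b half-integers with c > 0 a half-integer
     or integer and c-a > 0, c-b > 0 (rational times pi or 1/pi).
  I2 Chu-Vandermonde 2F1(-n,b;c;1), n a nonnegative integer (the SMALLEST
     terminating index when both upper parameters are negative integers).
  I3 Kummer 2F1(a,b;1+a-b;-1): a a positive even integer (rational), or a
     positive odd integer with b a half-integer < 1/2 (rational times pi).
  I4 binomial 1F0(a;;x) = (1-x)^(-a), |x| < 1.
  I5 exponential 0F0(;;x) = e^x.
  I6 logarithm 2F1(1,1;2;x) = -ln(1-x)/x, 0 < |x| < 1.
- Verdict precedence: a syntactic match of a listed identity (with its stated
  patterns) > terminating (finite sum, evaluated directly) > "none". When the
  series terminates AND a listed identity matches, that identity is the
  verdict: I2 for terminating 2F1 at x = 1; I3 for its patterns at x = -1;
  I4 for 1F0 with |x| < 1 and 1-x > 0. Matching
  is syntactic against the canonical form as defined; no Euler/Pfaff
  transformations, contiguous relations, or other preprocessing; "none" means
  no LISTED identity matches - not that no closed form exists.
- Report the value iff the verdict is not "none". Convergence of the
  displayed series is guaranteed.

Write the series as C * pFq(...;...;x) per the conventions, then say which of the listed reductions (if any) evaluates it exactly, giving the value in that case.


Classification (C = -2/3): 2F2 with upper {-4, -3/2}, lower {-3/4, 1}, argument x = 8/9. Verdict: terminating. (-4)_k vanishes past k = 4, leaving a 5-term sum, computed directly. Its exact value is 8781286/885735.

Key step: from the first term -2/3: the two k-th powers (C = -2/3) combine into one argument.
Consecutive-term ratio: r(k) = (8/9) * (k-4) (k-3/2) / [(k-3/4) (k+1) (k+1)] - rational; roots negated = parameters, x = (8/9), C = -2/3.


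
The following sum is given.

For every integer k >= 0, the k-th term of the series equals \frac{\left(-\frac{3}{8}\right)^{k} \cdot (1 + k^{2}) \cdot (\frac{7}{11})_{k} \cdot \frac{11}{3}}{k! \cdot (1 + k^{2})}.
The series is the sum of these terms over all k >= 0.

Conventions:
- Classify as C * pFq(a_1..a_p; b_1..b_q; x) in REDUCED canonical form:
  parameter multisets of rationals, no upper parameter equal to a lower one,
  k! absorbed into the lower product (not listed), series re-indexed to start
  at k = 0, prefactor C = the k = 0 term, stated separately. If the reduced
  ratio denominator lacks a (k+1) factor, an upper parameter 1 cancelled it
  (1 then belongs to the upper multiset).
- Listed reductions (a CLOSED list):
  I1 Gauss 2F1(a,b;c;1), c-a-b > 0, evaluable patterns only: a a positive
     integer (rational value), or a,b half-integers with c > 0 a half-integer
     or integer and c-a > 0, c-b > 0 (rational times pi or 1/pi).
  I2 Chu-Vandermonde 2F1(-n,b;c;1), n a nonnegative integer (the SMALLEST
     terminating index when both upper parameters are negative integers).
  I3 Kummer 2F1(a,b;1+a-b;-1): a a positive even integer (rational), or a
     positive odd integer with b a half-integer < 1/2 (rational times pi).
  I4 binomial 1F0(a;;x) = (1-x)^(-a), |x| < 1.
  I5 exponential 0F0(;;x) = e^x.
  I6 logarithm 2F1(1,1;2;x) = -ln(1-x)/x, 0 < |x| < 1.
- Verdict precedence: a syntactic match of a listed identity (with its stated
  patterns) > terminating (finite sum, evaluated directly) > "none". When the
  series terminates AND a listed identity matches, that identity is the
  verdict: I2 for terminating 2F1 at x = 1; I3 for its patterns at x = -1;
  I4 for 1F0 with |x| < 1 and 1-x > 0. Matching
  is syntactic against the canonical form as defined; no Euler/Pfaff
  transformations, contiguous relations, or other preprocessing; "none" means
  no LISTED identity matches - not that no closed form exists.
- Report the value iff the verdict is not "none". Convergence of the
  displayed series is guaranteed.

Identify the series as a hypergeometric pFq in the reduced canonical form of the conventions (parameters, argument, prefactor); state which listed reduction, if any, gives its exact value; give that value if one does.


Structural cue: t_0 = \frac{11}{3} here, and striking the common factor k^2 + 1 reduces the term (C = 11/3, x = -3/8).
Step ratio: r(k) = -\frac{3}{8} * (k+\frac{7}{11}) / [(k+1)] - rational in k. x = -\frac{3}{8}; t_0 = \frac{11}{3}; negate the roots.

x = -\frac{3}{8} here; the reduced form reads 1F0, upper {\frac{7}{11}}, lower {-}, C = \frac{11}{3}. Verdict: this is the I4 binomial reduction (the 1F0 binomial series: exponent -7/11, x = -\frac{3}{8}). Value: \frac{11}{3} \cdot \left(\frac{11}{8}\right)^{-\frac{7}{11}}.
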